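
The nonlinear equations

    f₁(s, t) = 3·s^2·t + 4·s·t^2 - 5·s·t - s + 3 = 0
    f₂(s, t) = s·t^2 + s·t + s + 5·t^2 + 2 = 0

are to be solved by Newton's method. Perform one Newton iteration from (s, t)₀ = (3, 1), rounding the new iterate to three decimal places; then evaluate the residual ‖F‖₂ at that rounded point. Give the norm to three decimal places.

5.909

At (3, 1): F = (24.000, 16.000).
Jacobian J = [[6·s·t + 4·t^2 - 5·t - 1, 3·s^2 + 8·s·t - 5·s], [t^2 + t + 1, 2·s·t + s + 10·t]].
At the point, J = [[16.000, 36.000], [3.000, 19.000]] (det J = 196.000).
Solving J·Δ = −F gives Δ = (0.612, -0.939).
Then the next iterate is (s, t)₁ = (3.612, 0.061).
Re-evaluating at (3.612, 0.061): F = (0.72762, 5.86438), so ‖F‖₂ = 5.909.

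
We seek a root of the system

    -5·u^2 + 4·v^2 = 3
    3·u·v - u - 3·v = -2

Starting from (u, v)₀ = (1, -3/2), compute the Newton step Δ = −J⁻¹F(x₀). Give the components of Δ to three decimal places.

(0.182, -0.068)

At (1, -3/2): F = (1.000, 1.000).
Jacobian J = [[-10·u, 8·v], [3·v - 1, 3·u - 3]].
At the point, J = [[-10.000, -12.000], [-5.500, 0.000]] (det J = -66.000).
Solving J·Δ = −F gives Δ = (0.182, -0.068).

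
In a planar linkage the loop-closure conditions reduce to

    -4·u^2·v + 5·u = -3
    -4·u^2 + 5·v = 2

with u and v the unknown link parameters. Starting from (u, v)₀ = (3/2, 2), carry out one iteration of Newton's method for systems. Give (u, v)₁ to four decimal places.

(1.2709, 1.6502)

At (3/2, 2): F = (-7.5000, -1.0000).
Jacobian J = [[-8·u·v + 5, -4·u^2], [-8·u, 5]].
At the point, J = [[-19.0000, -9.0000], [-12.0000, 5.0000]] (det J = -203.0000).
Solving J·Δ = −F gives Δ = (-0.2291, -0.3498).
Then the next iterate is (u, v)₁ = (1.2709, 1.6502).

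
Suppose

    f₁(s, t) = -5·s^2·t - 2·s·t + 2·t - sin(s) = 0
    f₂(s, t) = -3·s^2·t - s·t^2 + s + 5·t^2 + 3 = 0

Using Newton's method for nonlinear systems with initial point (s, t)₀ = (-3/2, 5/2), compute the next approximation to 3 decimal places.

(-1.268, 1.364)

At (-3/2, 5/2): F = (-14.62751, 25.250).
Jacobian J = [[-10·s·t - 2·t - cos(s), -5·s^2 - 2·s + 2], [-6·s·t - t^2 + 1, -3·s^2 - 2·s·t + 10·t]].
At the point, J = [[32.42926, -6.250], [17.250, 25.750]] (det J = 942.86602).
Solving J·Δ = −F gives Δ = (0.232, -1.136).
Then the next iterate is (s, t)₁ = (-1.268, 1.364).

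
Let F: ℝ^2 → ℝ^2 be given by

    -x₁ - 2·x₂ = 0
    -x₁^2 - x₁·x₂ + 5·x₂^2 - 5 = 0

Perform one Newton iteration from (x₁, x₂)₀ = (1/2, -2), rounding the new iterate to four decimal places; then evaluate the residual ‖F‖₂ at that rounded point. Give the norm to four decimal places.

1.0714

At (1/2, -2): F = (3.5000, 15.7500).
Jacobian J = [[-1, -2], [-2·x₁ - x₂, -x₁ + 10·x₂]].
At the point, J = [[-1.0000, -2.0000], [1.0000, -20.5000]] (det J = 22.5000).
Solving J·Δ = −F gives Δ = (1.7889, 0.8556).
Then the next iterate is (x₁, x₂)₁ = (2.2889, -1.1444).
Re-evaluating at (2.2889, -1.1444): F = (-0.0001, -1.071389), so ‖F‖₂ = 1.0714.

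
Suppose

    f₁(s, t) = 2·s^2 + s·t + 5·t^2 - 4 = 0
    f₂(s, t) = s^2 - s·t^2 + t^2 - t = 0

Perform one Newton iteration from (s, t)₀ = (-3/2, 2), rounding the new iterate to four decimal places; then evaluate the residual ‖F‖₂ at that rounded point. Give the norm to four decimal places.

4.7621

At (-3/2, 2): F = (17.5000, 10.2500).
Jacobian J = [[4·s + t, s + 10·t], [2·s - t^2, -2·s·t + 2·t - 1]].
At the point, J = [[-4.0000, 18.5000], [-7.0000, 9.0000]] (det J = 93.5000).
Solving J·Δ = −F gives Δ = (0.3436, -0.8717).
Then the next iterate is (s, t)₁ = (-1.1564, 1.1283).
Re-evaluating at (-1.1564, 1.1283): F = (3.735060, 2.954189), so ‖F‖₂ = 4.7621.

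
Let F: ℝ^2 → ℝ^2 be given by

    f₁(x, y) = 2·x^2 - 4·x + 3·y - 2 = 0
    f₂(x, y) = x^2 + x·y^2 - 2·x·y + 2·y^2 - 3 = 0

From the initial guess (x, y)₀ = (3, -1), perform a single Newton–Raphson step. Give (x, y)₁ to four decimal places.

(2.5677, -0.1806)

At (3, -1): F = (1.0000, 17.0000).
Jacobian J = [[4·x - 4, 3], [2·x + y^2 - 2·y, 2·x·y - 2·x + 4·y]].
At the point, J = [[8.0000, 3.0000], [9.0000, -16.0000]] (det J = -155.0000).
Solving J·Δ = −F gives Δ = (-0.4323, 0.8194).
Then the next iterate is (x, y)₁ = (2.5677, -0.1806).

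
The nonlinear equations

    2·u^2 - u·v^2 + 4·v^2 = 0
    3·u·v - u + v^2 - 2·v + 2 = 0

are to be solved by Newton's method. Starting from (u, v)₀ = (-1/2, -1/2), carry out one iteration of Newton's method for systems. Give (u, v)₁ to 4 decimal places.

At (-1/2, -1/2): F = (1.6250, 4.5000).
Jacobian J = [[4·u - v^2, -2·u·v + 8·v], [3·v - 1, 3·u + 2·v - 2]].
At the point, J = [[-2.2500, -4.5000], [-2.5000, -4.5000]] (det J = -1.1250).
Solving J·Δ = −F gives Δ = (11.5000, -5.3889).
Then the next iterate is (u, v)₁ = (11.0000, -5.8889).

(11.0000, -5.8889)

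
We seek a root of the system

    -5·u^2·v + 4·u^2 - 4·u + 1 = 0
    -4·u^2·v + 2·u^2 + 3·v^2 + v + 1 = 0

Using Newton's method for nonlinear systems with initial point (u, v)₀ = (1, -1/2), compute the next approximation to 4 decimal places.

At (1, -1/2): F = (3.5000, 5.2500).
Jacobian J = [[-10·u·v + 8·u - 4, -5·u^2], [-8·u·v + 4·u, -4·u^2 + 6·v + 1]].
At the point, J = [[9.0000, -5.0000], [8.0000, -6.0000]] (det J = -14.0000).
Solving J·Δ = −F gives Δ = (0.3750, 1.3750).
Then the next iterate is (u, v)₁ = (1.3750, 0.8750).

(1.3750, 0.8750)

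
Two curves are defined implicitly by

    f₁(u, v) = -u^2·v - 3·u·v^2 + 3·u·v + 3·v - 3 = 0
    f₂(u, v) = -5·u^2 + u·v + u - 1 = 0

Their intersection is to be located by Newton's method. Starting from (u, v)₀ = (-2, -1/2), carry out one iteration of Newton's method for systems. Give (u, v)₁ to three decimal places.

At (-2, -1/2): F = (2.000, -22.000).
Jacobian J = [[-2·u·v - 3·v^2 + 3·v, -u^2 - 6·u·v + 3·u + 3], [-10·u + v + 1, u]].
At the point, J = [[-4.250, -13.000], [20.500, -2.000]] (det J = 275.000).
Solving J·Δ = −F gives Δ = (1.055, -0.191).
Then the next iterate is (u, v)₁ = (-0.945, -0.691).

(-0.945, -0.691)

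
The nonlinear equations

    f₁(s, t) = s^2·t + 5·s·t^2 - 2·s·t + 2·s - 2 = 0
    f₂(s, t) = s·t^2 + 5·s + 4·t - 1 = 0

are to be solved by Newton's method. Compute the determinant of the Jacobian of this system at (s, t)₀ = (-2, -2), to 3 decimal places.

-24.000

J = [[2·s·t + 5·t^2 - 2·t + 2, s^2 + 10·s·t - 2·s], [t^2 + 5, 2·s·t + 4]].
At the point, J = [[34.000, 48.000], [9.000, 12.000]].
det J = -24.000.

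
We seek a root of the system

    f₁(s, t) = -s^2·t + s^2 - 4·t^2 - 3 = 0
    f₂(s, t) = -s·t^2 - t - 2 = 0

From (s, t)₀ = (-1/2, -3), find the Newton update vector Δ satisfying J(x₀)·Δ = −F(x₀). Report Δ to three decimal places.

At (-1/2, -3): F = (-38.000, 5.500).
Jacobian J = [[-2·s·t + 2·s, -s^2 - 8·t], [-t^2, -2·s·t - 1]].
At the point, J = [[-4.000, 23.750], [-9.000, -4.000]] (det J = 229.750).
Solving J·Δ = −F gives Δ = (-0.093, 1.584).

(-0.093, 1.584)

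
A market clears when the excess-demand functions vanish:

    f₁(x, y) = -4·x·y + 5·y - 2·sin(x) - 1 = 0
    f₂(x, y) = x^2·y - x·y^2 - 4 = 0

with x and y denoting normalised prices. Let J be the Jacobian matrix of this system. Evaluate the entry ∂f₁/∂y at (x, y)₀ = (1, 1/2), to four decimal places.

∂f₁/∂y = -4·x + 5.
At (1, 1/2) this is 1.0000.

1.0000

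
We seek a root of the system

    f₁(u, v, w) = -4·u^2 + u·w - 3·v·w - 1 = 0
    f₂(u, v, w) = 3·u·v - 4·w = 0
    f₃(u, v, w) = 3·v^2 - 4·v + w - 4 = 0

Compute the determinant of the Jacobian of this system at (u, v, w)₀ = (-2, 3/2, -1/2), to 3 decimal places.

J = [[-8·u + w, -3·w, u - 3·v], [3·v, 3·u, -4], [0, 6·v - 4, 1]].
At the point, J = [[15.500, 1.500, -6.500], [4.500, -6.000, -4.000], [0.000, 5.000, 1.000]].
det J = 64.000.

64.000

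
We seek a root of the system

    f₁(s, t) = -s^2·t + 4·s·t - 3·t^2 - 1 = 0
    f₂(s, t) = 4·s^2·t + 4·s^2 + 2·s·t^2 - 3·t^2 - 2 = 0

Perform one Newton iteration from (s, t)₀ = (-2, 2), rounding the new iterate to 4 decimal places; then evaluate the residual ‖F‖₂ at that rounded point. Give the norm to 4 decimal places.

11.2270

At (-2, 2): F = (-37.0000, 18.0000).
Jacobian J = [[-2·s·t + 4·t, -s^2 + 4·s - 6·t], [8·s·t + 8·s + 2·t^2, 4·s^2 + 4·s·t - 6·t]].
At the point, J = [[16.0000, -24.0000], [-40.0000, -12.0000]] (det J = -1152.0000).
Solving J·Δ = −F gives Δ = (0.7604, -1.0347).
Then the next iterate is (s, t)₁ = (-1.2396, 0.9653).
Re-evaluating at (-1.2396, 0.9653): F = (-10.065044, 4.974043), so ‖F‖₂ = 11.2270.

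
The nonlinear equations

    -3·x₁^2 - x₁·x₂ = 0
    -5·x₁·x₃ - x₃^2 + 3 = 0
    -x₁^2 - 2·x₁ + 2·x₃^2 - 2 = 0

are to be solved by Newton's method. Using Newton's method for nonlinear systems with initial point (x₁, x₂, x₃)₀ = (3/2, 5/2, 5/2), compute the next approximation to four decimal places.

At (3/2, 5/2, 5/2): F = (-10.5000, -22.0000, 5.2500).
Jacobian J = [[-6·x₁ - x₂, -x₁, 0], [-5·x₃, 0, -5·x₁ - 2·x₃], [-2·x₁ - 2, 0, 4·x₃]].
At the point, J = [[-11.5000, -1.5000, 0.0000], [-12.5000, 0.0000, -12.5000], [-5.0000, 0.0000, 10.0000]] (det J = -281.2500).
Solving J·Δ = −F gives Δ = (-0.8233, -0.6878, -0.9367).
Then the next iterate is (x₁, x₂, x₃)₁ = (0.6767, 1.8122, 1.5633).

(0.6767, 1.8122, 1.5633)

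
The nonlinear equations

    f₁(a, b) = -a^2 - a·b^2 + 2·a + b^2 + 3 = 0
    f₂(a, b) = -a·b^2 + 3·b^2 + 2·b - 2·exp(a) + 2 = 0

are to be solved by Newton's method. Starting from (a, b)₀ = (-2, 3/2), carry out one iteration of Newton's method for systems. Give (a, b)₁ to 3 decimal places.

(-0.680, 0.756)

At (-2, 3/2): F = (1.750, 15.97933).
Jacobian J = [[-2·a - b^2 + 2, -2·a·b + 2·b], [-b^2 - 2·exp(a), -2·a·b + 6·b + 2]].
At the point, J = [[3.750, 9.000], [-2.52067, 17.000]] (det J = 86.43604).
Solving J·Δ = −F gives Δ = (1.320, -0.744).
Then the next iterate is (a, b)₁ = (-0.680, 0.756).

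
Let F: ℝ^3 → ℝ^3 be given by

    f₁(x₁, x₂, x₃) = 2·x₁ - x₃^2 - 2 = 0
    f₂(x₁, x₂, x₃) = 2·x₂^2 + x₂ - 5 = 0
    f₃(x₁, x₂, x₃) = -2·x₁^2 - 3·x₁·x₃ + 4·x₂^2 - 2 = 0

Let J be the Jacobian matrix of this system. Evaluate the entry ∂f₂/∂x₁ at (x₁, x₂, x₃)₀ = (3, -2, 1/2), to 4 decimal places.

0.0000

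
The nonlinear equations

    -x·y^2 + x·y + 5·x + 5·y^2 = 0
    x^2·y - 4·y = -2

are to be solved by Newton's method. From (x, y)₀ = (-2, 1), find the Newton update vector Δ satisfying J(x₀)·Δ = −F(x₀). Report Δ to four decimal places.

(0.5000, 0.2083)

At (-2, 1): F = (-5.0000, 2.0000).
Jacobian J = [[-y^2 + y + 5, -2·x·y + x + 10·y], [2·x·y, x^2 - 4]].
At the point, J = [[5.0000, 12.0000], [-4.0000, 0.0000]] (det J = 48.0000).
Solving J·Δ = −F gives Δ = (0.5000, 0.2083).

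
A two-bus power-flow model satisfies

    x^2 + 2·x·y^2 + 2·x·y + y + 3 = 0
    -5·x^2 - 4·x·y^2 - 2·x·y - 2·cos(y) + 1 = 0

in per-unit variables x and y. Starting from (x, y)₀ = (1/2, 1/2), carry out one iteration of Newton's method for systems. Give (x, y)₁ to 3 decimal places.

At (1/2, 1/2): F = (4.500, -3.00517).
Jacobian J = [[2·x + 2·y^2 + 2·y, 4·x·y + 2·x + 1], [-10·x - 4·y^2 - 2·y, -8·x·y - 2·x + 2·sin(y)]].
At the point, J = [[2.500, 3.000], [-7.000, -2.04115]] (det J = 15.89713).
Solving J·Δ = −F gives Δ = (0.011, -1.509).
Then the next iterate is (x, y)₁ = (0.511, -1.009).

(0.511, -1.009)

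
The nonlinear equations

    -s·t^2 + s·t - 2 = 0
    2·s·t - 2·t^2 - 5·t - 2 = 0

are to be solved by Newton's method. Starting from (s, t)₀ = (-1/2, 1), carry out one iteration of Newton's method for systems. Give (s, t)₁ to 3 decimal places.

At (-1/2, 1): F = (-2.000, -10.000).
Jacobian J = [[-t^2 + t, -2·s·t + s], [2·t, 2·s - 4·t - 5]].
At the point, J = [[0.000, 0.500], [2.000, -10.000]] (det J = -1.000).
Solving J·Δ = −F gives Δ = (25.000, 4.000).
Then the next iterate is (s, t)₁ = (24.500, 5.000).

(24.500, 5.000)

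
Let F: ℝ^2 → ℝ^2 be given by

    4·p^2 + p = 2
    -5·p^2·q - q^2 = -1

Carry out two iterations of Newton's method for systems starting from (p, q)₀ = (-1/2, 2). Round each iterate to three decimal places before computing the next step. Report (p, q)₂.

(-0.857, 0.200)

At (-1/2, 2): F = (-1.500, -5.500).
Jacobian J = [[8·p + 1, 0], [-10·p·q, -5·p^2 - 2·q]].
At the point, J = [[-3.000, 0.000], [10.000, -5.250]] (det J = 15.750).
Solving J·Δ = −F gives Δ = (-0.500, -2.000).
Then the next iterate is (p, q)₁ = (-1.000, 0.000).
Round to (-1.000, 0.000) and repeat: F = (1.000, 1.000), J = [[-7.000, 0.000], [0.000, -5.000]].
Δ = (0.143, 0.200), so (p, q)₂ = (-0.857, 0.200).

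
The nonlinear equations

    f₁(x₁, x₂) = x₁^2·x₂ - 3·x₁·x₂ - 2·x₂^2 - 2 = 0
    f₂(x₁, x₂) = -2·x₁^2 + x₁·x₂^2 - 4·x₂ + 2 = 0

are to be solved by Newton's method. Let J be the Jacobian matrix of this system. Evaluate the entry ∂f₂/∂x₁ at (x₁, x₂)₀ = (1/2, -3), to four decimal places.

∂f₂/∂x₁ = -4·x₁ + x₂^2.
At (1/2, -3) this is 7.0000.

7.0000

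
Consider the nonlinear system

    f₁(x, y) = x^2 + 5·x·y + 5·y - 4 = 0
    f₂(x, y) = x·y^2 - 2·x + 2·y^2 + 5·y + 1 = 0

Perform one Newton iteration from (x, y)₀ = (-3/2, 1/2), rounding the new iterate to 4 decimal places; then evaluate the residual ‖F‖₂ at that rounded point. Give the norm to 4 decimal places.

0.7259

At (-3/2, 1/2): F = (-3.0000, 6.6250).
Jacobian J = [[2·x + 5·y, 5·x + 5], [y^2 - 2, 2·x·y + 4·y + 5]].
At the point, J = [[-0.5000, -2.5000], [-1.7500, 5.5000]] (det J = -7.1250).
Solving J·Δ = −F gives Δ = (0.0088, -1.2018).
Then the next iterate is (x, y)₁ = (-1.4912, -0.7018).
Re-evaluating at (-1.4912, -0.7018): F = (-0.052702, 0.723996), so ‖F‖₂ = 0.7259.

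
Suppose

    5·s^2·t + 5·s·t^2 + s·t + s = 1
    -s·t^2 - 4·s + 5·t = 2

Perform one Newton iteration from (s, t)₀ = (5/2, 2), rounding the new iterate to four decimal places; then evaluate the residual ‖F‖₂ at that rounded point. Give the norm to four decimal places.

31.6157

At (5/2, 2): F = (119.0000, -12.0000).
Jacobian J = [[10·s·t + 5·t^2 + t + 1, 5·s^2 + 10·s·t + s], [-t^2 - 4, -2·s·t + 5]].
At the point, J = [[73.0000, 83.7500], [-8.0000, -5.0000]] (det J = 305.0000).
Solving J·Δ = −F gives Δ = (-1.3443, -0.2492).
Then the next iterate is (s, t)₁ = (1.1557, 1.7508).
Re-evaluating at (1.1557, 1.7508): F = (31.584154, -1.411368), so ‖F‖₂ = 31.6157.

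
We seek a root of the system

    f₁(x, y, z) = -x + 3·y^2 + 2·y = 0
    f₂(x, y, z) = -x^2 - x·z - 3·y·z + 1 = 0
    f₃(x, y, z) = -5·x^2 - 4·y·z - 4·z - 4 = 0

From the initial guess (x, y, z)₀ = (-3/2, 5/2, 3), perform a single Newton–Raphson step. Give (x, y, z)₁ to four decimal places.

(0.1550, 1.1121, 1.8736)

At (-3/2, 5/2, 3): F = (25.2500, -19.2500, -57.2500).
Jacobian J = [[-1, 6·y + 2, 0], [-2·x - z, -3·z, -x - 3·y], [-10·x, -4·z, -4·y - 4]].
At the point, J = [[-1.0000, 17.0000, 0.0000], [0.0000, -9.0000, -6.0000], [15.0000, -12.0000, -14.0000]] (det J = -1584.0000).
Solving J·Δ = −F gives Δ = (1.6550, -1.3879, -1.1264).
Then the next iterate is (x, y, z)₁ = (0.1550, 1.1121, 1.8736).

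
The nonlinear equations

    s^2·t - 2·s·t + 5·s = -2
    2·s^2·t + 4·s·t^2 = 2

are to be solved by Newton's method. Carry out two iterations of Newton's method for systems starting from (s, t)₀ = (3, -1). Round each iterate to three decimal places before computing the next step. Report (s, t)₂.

(5.002, -4.491)

At (3, -1): F = (14.000, -8.000).
Jacobian J = [[2·s·t - 2·t + 5, s^2 - 2·s], [4·s·t + 4·t^2, 2·s^2 + 8·s·t]].
At the point, J = [[1.000, 3.000], [-8.000, -6.000]] (det J = 18.000).
Solving J·Δ = −F gives Δ = (3.333, -5.778).
Then the next iterate is (s, t)₁ = (6.333, -6.778).
Round to (6.333, -6.778) and repeat: F = (-152.32935, 618.09562), J = [[-67.29415, 27.44089], [12.06484, -263.18681]].
Δ = (-1.331, 2.287), so (s, t)₂ = (5.002, -4.491).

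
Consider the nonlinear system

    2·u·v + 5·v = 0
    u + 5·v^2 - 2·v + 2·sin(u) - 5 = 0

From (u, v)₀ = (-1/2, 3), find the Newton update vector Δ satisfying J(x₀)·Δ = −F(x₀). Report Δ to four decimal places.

(-1.3112, -1.0332)

At (-1/2, 3): F = (12.0000, 32.541149).
Jacobian J = [[2·v, 2·u + 5], [2·cos(u) + 1, 10·v - 2]].
At the point, J = [[6.0000, 4.0000], [2.755165, 28.0000]] (det J = 156.979340).
Solving J·Δ = −F gives Δ = (-1.3112, -1.0332).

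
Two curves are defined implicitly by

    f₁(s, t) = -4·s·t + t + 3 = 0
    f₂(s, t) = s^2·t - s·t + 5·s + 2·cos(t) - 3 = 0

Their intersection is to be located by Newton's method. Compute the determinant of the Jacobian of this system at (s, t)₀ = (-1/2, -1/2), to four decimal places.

J = [[-4·t, -4·s + 1], [2·s·t - t + 5, s^2 - s - 2·sin(t)]].
At the point, J = [[2.0000, 3.0000], [6.0000, 1.708851]].
det J = -14.5823.

-14.5823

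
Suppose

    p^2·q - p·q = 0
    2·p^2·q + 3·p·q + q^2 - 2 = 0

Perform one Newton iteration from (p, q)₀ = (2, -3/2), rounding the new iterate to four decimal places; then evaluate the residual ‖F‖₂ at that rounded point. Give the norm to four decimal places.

23.1799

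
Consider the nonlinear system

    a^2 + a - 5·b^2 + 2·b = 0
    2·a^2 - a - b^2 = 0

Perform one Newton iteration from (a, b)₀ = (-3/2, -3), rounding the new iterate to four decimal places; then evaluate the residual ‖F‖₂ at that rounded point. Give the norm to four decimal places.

12.3840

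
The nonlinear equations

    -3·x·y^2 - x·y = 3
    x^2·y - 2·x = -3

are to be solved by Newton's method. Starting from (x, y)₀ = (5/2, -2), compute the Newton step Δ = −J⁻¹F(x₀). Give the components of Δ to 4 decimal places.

(-0.8364, 0.7140)

At (5/2, -2): F = (-28.0000, -14.5000).
Jacobian J = [[-3·y^2 - y, -6·x·y - x], [2·x·y - 2, x^2]].
At the point, J = [[-10.0000, 27.5000], [-12.0000, 6.2500]] (det J = 267.5000).
Solving J·Δ = −F gives Δ = (-0.8364, 0.7140).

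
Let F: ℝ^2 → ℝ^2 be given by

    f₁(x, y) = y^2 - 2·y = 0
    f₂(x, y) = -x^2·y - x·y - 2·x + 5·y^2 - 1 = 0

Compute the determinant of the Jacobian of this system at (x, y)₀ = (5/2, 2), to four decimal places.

J = [[0, 2·y - 2], [-2·x·y - y - 2, -x^2 - x + 10·y]].
At the point, J = [[0.0000, 2.0000], [-14.0000, 11.2500]].
det J = 28.0000.

28.0000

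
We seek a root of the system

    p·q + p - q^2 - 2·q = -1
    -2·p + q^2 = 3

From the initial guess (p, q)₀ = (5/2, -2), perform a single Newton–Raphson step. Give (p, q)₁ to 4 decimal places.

(0.6538, -2.0769)

At (5/2, -2): F = (-1.5000, -4.0000).
Jacobian J = [[q + 1, p - 2·q - 2], [-2, 2·q]].
At the point, J = [[-1.0000, 4.5000], [-2.0000, -4.0000]] (det J = 13.0000).
Solving J·Δ = −F gives Δ = (-1.8462, -0.0769).
Then the next iterate is (p, q)₁ = (0.6538, -2.0769).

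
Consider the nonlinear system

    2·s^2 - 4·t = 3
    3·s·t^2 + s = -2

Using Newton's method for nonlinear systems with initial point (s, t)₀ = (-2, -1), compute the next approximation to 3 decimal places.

(-0.950, -0.850)

At (-2, -1): F = (9.000, -6.000).
Jacobian J = [[4·s, -4], [3·t^2 + 1, 6·s·t]].
At the point, J = [[-8.000, -4.000], [4.000, 12.000]] (det J = -80.000).
Solving J·Δ = −F gives Δ = (1.050, 0.150).
Then the next iterate is (s, t)₁ = (-0.950, -0.850).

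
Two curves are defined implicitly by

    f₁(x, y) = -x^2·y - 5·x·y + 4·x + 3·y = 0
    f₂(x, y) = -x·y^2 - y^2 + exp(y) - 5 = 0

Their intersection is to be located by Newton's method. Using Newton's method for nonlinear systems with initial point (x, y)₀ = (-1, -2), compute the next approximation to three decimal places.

At (-1, -2): F = (-18.000, -4.86466).
Jacobian J = [[-2·x·y - 5·y + 4, -x^2 - 5·x + 3], [-y^2, -2·x·y - 2·y + exp(y)]].
At the point, J = [[10.000, 7.000], [-4.000, 0.13534]] (det J = 29.35335).
Solving J·Δ = −F gives Δ = (-1.077, 4.110).
Then the next iterate is (x, y)₁ = (-2.077, 2.110).

(-2.077, 2.110)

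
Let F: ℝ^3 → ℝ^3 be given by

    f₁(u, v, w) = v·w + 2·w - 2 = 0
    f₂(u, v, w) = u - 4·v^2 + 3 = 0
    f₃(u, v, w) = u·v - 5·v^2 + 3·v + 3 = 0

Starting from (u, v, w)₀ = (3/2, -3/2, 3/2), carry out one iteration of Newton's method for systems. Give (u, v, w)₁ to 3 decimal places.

(-0.960, -0.920, 2.260)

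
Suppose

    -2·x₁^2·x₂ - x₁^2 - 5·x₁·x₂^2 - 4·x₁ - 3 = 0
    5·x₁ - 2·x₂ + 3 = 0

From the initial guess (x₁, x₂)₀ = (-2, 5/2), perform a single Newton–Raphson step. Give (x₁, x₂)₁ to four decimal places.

(0.2240, 2.0600)

At (-2, 5/2): F = (43.5000, -12.0000).
Jacobian J = [[-4·x₁·x₂ - 2·x₁ - 5·x₂^2 - 4, -2·x₁^2 - 10·x₁·x₂], [5, -2]].
At the point, J = [[-11.2500, 42.0000], [5.0000, -2.0000]] (det J = -187.5000).
Solving J·Δ = −F gives Δ = (2.2240, -0.4400).
Then the next iterate is (x₁, x₂)₁ = (0.2240, 2.0600).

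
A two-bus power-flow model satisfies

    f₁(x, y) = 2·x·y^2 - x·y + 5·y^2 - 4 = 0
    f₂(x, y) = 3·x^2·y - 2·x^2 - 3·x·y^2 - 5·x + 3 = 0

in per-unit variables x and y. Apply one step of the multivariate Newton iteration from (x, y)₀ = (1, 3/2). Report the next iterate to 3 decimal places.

At (1, 3/2): F = (10.250, -6.250).
Jacobian J = [[2·y^2 - y, 4·x·y - x + 10·y], [6·x·y - 4·x - 3·y^2 - 5, 3·x^2 - 6·x·y]].
At the point, J = [[3.000, 20.000], [-6.750, -6.000]] (det J = 117.000).
Solving J·Δ = −F gives Δ = (-0.543, -0.431).
Then the next iterate is (x, y)₁ = (0.457, 1.069).

(0.457, 1.069)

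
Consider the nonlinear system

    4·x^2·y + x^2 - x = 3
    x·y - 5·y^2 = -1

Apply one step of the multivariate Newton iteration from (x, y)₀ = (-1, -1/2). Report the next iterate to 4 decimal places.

At (-1, -1/2): F = (-3.0000, 0.2500).
Jacobian J = [[8·x·y + 2·x - 1, 4·x^2], [y, x - 10·y]].
At the point, J = [[1.0000, 4.0000], [-0.5000, 4.0000]] (det J = 6.0000).
Solving J·Δ = −F gives Δ = (2.1667, 0.2083).
Then the next iterate is (x, y)₁ = (1.1667, -0.2917).

(1.1667, -0.2917)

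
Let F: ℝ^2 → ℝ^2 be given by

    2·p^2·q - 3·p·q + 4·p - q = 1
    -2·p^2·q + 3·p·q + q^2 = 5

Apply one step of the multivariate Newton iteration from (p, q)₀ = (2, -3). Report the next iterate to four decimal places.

(2.5753, -0.6712)

At (2, -3): F = (4.0000, 10.0000).
Jacobian J = [[4·p·q - 3·q + 4, 2·p^2 - 3·p - 1], [-4·p·q + 3·q, -2·p^2 + 3·p + 2·q]].
At the point, J = [[-11.0000, 1.0000], [15.0000, -8.0000]] (det J = 73.0000).
Solving J·Δ = −F gives Δ = (0.5753, 2.3288).
Then the next iterate is (p, q)₁ = (2.5753, -0.6712).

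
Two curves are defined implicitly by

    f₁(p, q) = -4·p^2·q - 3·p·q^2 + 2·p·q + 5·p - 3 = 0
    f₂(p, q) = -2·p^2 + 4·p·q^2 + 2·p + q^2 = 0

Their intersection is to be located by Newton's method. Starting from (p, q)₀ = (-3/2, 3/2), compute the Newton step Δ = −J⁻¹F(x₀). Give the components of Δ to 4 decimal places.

At (-3/2, 3/2): F = (-18.3750, -18.7500).
Jacobian J = [[-8·p·q - 3·q^2 + 2·q + 5, -4·p^2 - 6·p·q + 2·p], [-4·p + 4·q^2 + 2, 8·p·q + 2·q]].
At the point, J = [[19.2500, 1.5000], [17.0000, -15.0000]] (det J = -314.2500).
Solving J·Δ = −F gives Δ = (0.9666, -0.1545).

(0.9666, -0.1545)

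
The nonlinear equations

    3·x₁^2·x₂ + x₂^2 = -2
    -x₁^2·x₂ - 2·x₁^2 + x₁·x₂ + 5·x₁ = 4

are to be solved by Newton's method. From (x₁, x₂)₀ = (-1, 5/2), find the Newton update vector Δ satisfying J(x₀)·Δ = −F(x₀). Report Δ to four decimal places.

(0.9461, -0.1949)

At (-1, 5/2): F = (15.7500, -16.0000).
Jacobian J = [[6·x₁·x₂, 3·x₁^2 + 2·x₂], [-2·x₁·x₂ - 4·x₁ + x₂ + 5, -x₁^2 + x₁]].
At the point, J = [[-15.0000, 8.0000], [16.5000, -2.0000]] (det J = -102.0000).
Solving J·Δ = −F gives Δ = (0.9461, -0.1949).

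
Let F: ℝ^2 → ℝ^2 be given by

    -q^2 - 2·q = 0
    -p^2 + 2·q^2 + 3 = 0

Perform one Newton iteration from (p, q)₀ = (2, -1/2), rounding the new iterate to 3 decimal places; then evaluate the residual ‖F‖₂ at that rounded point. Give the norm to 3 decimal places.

At (2, -1/2): F = (0.750, -0.500).
Jacobian J = [[0, -2·q - 2], [-2·p, 4·q]].
At the point, J = [[0.000, -1.000], [-4.000, -2.000]] (det J = -4.000).
Solving J·Δ = −F gives Δ = (-0.500, 0.750).
Then the next iterate is (p, q)₁ = (1.500, 0.250).
Re-evaluating at (1.500, 0.250): F = (-0.56250, 0.875), so ‖F‖₂ = 1.040.

1.040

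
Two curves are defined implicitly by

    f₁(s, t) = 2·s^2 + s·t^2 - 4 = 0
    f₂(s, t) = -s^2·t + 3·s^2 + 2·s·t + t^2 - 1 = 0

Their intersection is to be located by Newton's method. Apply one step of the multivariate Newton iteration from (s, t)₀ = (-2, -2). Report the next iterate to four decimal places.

At (-2, -2): F = (-4.0000, 31.0000).
Jacobian J = [[4·s + t^2, 2·s·t], [-2·s·t + 6·s + 2·t, -s^2 + 2·s + 2·t]].
At the point, J = [[-4.0000, 8.0000], [-24.0000, -12.0000]] (det J = 240.0000).
Solving J·Δ = −F gives Δ = (0.8333, 0.9167).
Then the next iterate is (s, t)₁ = (-1.1667, -1.0833).

(-1.1667, -1.0833)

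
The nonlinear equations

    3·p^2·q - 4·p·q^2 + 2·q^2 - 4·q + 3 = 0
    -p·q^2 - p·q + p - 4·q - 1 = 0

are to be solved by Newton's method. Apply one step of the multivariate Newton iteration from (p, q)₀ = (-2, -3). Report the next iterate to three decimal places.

(-1.515, -1.673)

At (-2, -3): F = (69.000, 21.000).
Jacobian J = [[6·p·q - 4·q^2, 3·p^2 - 8·p·q + 4·q - 4], [-q^2 - q + 1, -2·p·q - p - 4]].
At the point, J = [[0.000, -52.000], [-5.000, -14.000]] (det J = -260.000).
Solving J·Δ = −F gives Δ = (0.485, 1.327).
Then the next iterate is (p, q)₁ = (-1.515, -1.673).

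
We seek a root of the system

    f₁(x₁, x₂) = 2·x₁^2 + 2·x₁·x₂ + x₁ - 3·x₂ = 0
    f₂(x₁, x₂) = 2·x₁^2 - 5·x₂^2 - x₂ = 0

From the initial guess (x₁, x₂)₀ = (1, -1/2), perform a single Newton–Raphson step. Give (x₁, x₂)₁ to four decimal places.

(0.2375, -0.0500)

At (1, -1/2): F = (3.5000, 1.2500).
Jacobian J = [[4·x₁ + 2·x₂ + 1, 2·x₁ - 3], [4·x₁, -10·x₂ - 1]].
At the point, J = [[4.0000, -1.0000], [4.0000, 4.0000]] (det J = 20.0000).
Solving J·Δ = −F gives Δ = (-0.7625, 0.4500).
Then the next iterate is (x₁, x₂)₁ = (0.2375, -0.0500).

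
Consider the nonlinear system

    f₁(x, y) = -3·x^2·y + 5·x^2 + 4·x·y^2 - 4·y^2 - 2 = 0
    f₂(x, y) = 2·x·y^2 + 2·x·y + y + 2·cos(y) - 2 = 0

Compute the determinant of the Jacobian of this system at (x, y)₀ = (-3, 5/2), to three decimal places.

424.622

J = [[-6·x·y + 10·x + 4·y^2, -3·x^2 + 8·x·y - 8·y], [2·y^2 + 2·y, 4·x·y + 2·x - 2·sin(y) + 1]].
At the point, J = [[40.000, -107.000], [17.500, -36.19694]].
det J = 424.622.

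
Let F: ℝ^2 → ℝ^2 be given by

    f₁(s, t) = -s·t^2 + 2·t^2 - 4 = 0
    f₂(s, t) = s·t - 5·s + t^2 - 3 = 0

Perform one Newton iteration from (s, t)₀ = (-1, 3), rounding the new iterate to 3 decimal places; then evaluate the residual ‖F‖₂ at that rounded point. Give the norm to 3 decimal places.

At (-1, 3): F = (23.000, 8.000).
Jacobian J = [[-t^2, -2·s·t + 4·t], [t - 5, s + 2·t]].
At the point, J = [[-9.000, 18.000], [-2.000, 5.000]] (det J = -9.000).
Solving J·Δ = −F gives Δ = (-3.222, -2.889).
Then the next iterate is (s, t)₁ = (-4.222, 0.111).
Re-evaluating at (-4.222, 0.111): F = (-3.92334, 17.65368), so ‖F‖₂ = 18.084.

18.084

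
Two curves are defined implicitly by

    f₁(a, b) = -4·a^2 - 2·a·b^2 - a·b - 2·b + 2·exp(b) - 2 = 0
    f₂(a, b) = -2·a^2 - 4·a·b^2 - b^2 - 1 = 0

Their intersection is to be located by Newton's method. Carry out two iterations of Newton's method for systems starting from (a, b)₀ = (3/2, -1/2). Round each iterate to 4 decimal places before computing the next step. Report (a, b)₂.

(0.3487, 0.4576)

At (3/2, -1/2): F = (-8.786939, -7.2500).
Jacobian J = [[-8·a - 2·b^2 - b, -4·a·b - a + 2·exp(b) - 2], [-4·a - 4·b^2, -8·a·b - 2·b]].
At the point, J = [[-12.0000, 0.713061], [-7.0000, 7.0000]] (det J = -79.008571).
Solving J·Δ = −F gives Δ = (-0.7131, 0.3226).
Then the next iterate is (a, b)₁ = (0.7869, -0.1774).
Round to (0.7869, -0.1774) and repeat: F = (-2.357090, -2.368951), J = [[-6.180742, -0.553626], [-3.273483, 1.471568]].
Δ = (-0.4382, 0.6350), so (a, b)₂ = (0.3487, 0.4576).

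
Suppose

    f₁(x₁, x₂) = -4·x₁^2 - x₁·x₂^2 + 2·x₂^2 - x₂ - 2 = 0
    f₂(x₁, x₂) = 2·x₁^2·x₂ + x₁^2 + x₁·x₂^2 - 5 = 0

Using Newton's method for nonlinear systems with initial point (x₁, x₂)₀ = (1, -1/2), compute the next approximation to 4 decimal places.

(-0.9032, 4.7258)

At (1, -1/2): F = (-5.2500, -4.7500).
Jacobian J = [[-8·x₁ - x₂^2, -2·x₁·x₂ + 4·x₂ - 1], [4·x₁·x₂ + 2·x₁ + x₂^2, 2·x₁^2 + 2·x₁·x₂]].
At the point, J = [[-8.2500, -2.0000], [0.2500, 1.0000]] (det J = -7.7500).
Solving J·Δ = −F gives Δ = (-1.9032, 5.2258).
Then the next iterate is (x₁, x₂)₁ = (-0.9032, 4.7258).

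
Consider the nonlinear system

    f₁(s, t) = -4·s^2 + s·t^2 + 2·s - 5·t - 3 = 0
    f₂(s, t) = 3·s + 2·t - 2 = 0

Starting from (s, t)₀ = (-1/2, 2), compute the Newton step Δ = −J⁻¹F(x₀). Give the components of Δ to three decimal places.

At (-1/2, 2): F = (-17.000, 0.500).
Jacobian J = [[-8·s + t^2 + 2, 2·s·t - 5], [3, 2]].
At the point, J = [[10.000, -7.000], [3.000, 2.000]] (det J = 41.000).
Solving J·Δ = −F gives Δ = (0.744, -1.366).

(0.744, -1.366)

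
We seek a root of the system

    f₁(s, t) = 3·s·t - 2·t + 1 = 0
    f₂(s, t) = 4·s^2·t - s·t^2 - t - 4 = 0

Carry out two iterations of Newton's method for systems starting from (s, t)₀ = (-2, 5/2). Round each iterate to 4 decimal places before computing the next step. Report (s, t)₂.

(-2.2152, 0.0540)

At (-2, 5/2): F = (-19.0000, 46.0000).
Jacobian J = [[3·t, 3·s - 2], [8·s·t - t^2, 4·s^2 - 2·s·t - 1]].
At the point, J = [[7.5000, -8.0000], [-46.2500, 25.0000]] (det J = -182.5000).
Solving J·Δ = −F gives Δ = (-0.5863, -2.9247).
Then the next iterate is (s, t)₁ = (-2.5863, -0.4247).
Round to (-2.5863, -0.4247) and repeat: F = (5.144605, -14.471993), J = [[-1.2741, -9.7589], [8.606843, 23.558988]].
Δ = (0.3711, 0.4787), so (s, t)₂ = (-2.2152, 0.0540).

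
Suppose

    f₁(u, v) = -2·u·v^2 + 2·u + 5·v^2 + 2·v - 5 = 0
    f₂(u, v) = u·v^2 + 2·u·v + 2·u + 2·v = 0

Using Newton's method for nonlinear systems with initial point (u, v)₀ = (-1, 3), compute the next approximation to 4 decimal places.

(-0.8282, 1.6534)

At (-1, 3): F = (62.0000, -11.0000).
Jacobian J = [[-2·v^2 + 2, -4·u·v + 10·v + 2], [v^2 + 2·v + 2, 2·u·v + 2·u + 2]].
At the point, J = [[-16.0000, 44.0000], [17.0000, -6.0000]] (det J = -652.0000).
Solving J·Δ = −F gives Δ = (0.1718, -1.3466).
Then the next iterate is (u, v)₁ = (-0.8282, 1.6534).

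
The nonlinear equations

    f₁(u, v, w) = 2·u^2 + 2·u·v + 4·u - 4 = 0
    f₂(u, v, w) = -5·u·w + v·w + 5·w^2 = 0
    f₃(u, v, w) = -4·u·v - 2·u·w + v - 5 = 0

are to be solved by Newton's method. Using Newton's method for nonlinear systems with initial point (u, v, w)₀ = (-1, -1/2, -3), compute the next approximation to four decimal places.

At (-1, -1/2, -3): F = (-5.0000, 31.5000, -13.5000).
Jacobian J = [[4·u + 2·v + 4, 2·u, 0], [-5·w, w, -5·u + v + 10·w], [-4·v - 2·w, -4·u + 1, -2·u]].
At the point, J = [[-1.0000, -2.0000, 0.0000], [15.0000, -3.0000, -25.5000], [8.0000, 5.0000, 2.0000]] (det J = 346.5000).
Solving J·Δ = −F gives Δ = (3.3766, -4.1883, 3.7143).
Then the next iterate is (u, v, w)₁ = (2.3766, -4.6883, 0.7143).

(2.3766, -4.6883, 0.7143)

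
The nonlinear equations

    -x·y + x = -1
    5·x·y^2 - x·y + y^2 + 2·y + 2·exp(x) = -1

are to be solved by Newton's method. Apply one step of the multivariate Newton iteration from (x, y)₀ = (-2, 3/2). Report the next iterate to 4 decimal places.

(-4.3464, -0.0866)

At (-2, 3/2): F = (2.0000, -12.979329).
Jacobian J = [[-y + 1, -x], [5·y^2 - y + 2·exp(x), 10·x·y - x + 2·y + 2]].
At the point, J = [[-0.5000, 2.0000], [10.020671, -23.0000]] (det J = -8.541341).
Solving J·Δ = −F gives Δ = (-2.3464, -1.5866).
Then the next iterate is (x, y)₁ = (-4.3464, -0.0866).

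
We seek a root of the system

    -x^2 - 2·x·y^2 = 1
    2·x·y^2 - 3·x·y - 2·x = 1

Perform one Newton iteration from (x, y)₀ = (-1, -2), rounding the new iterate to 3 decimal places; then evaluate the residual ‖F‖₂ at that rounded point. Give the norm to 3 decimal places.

At (-1, -2): F = (6.000, -13.000).
Jacobian J = [[-2·x - 2·y^2, -4·x·y], [2·y^2 - 3·y - 2, 4·x·y - 3·x]].
At the point, J = [[-6.000, -8.000], [12.000, 11.000]] (det J = 30.000).
Solving J·Δ = −F gives Δ = (1.267, -0.200).
Then the next iterate is (x, y)₁ = (0.267, -2.200).
Re-evaluating at (0.267, -2.200): F = (-3.65585, 2.81276), so ‖F‖₂ = 4.613.

4.613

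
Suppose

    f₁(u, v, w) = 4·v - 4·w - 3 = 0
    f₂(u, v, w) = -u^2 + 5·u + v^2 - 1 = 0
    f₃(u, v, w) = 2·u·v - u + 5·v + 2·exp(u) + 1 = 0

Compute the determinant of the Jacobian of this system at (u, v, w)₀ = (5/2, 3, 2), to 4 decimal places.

704.7597

J = [[0, 4, -4], [-2·u + 5, 2·v, 0], [2·v + 2·exp(u) - 1, 2·u + 5, 0]].
At the point, J = [[0.0000, 4.0000, -4.0000], [0.0000, 6.0000, 0.0000], [29.364988, 10.0000, 0.0000]].
det J = 704.7597.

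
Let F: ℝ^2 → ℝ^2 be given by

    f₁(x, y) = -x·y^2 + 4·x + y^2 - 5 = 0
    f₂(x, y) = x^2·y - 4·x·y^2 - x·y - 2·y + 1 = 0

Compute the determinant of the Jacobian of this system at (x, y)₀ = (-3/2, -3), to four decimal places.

J = [[-y^2 + 4, -2·x·y + 2·y], [2·x·y - 4·y^2 - y, x^2 - 8·x·y - x - 2]].
At the point, J = [[-5.0000, -15.0000], [-24.0000, -34.2500]].
det J = -188.7500.

-188.7500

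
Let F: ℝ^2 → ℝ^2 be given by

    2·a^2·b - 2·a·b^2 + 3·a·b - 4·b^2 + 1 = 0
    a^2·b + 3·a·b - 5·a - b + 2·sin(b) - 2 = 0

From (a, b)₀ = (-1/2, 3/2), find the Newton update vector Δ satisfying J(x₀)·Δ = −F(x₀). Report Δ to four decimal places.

(0.4744, -0.8673)

At (-1/2, 3/2): F = (-7.2500, -0.880010).
Jacobian J = [[4·a·b - 2·b^2 + 3·b, 2·a^2 - 4·a·b + 3·a - 8·b], [2·a·b + 3·b - 5, a^2 + 3·a + 2·cos(b) - 1]].
At the point, J = [[-3.0000, -10.0000], [-2.0000, -2.108526]] (det J = -13.674423).
Solving J·Δ = −F gives Δ = (0.4744, -0.8673).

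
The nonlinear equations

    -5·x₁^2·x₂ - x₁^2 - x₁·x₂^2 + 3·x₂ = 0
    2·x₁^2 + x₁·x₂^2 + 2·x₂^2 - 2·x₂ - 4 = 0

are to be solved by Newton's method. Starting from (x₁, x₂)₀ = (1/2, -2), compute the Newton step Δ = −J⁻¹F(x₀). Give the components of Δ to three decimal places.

(0.359, 1.055)

At (1/2, -2): F = (-5.750, 10.500).
Jacobian J = [[-10·x₁·x₂ - 2·x₁ - x₂^2, -5·x₁^2 - 2·x₁·x₂ + 3], [4·x₁ + x₂^2, 2·x₁·x₂ + 4·x₂ - 2]].
At the point, J = [[5.000, 3.750], [6.000, -12.000]] (det J = -82.500).
Solving J·Δ = −F gives Δ = (0.359, 1.055).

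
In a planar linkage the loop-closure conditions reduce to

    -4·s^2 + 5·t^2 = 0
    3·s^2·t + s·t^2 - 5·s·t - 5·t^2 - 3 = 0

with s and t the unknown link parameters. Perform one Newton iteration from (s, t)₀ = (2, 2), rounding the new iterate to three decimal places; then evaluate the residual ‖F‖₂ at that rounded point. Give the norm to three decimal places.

At (2, 2): F = (4.000, -11.000).
Jacobian J = [[-8·s, 10·t], [6·s·t + t^2 - 5·t, 3·s^2 + 2·s·t - 5·s - 10·t]].
At the point, J = [[-16.000, 20.000], [18.000, -10.000]] (det J = -200.000).
Solving J·Δ = −F gives Δ = (0.900, 0.520).
Then the next iterate is (s, t)₁ = (2.900, 2.520).
Re-evaluating at (2.900, 2.520): F = (-1.888, 10.70376), so ‖F‖₂ = 10.869.

10.869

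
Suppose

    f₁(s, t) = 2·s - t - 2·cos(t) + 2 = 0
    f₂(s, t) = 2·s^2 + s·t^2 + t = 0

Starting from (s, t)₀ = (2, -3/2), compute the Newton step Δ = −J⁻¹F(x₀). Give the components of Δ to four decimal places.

(0.1859, 2.5811)

At (2, -3/2): F = (7.358526, 11.0000).
Jacobian J = [[2, 2·sin(t) - 1], [4·s + t^2, 2·s·t + 1]].
At the point, J = [[2.0000, -2.994990], [10.2500, -5.0000]] (det J = 20.698647).
Solving J·Δ = −F gives Δ = (0.1859, 2.5811).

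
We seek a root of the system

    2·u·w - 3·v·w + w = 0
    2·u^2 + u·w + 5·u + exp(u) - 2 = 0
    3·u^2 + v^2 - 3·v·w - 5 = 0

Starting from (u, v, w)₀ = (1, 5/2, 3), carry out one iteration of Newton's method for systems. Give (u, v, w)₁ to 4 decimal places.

At (1, 5/2, 3): F = (-13.5000, 10.718282, -18.2500).
Jacobian J = [[2·w, -3·w, 2·u - 3·v + 1], [4·u + w + exp(u) + 5, 0, u], [6·u, 2·v - 3·w, -3·v]].
At the point, J = [[6.0000, -9.0000, -4.5000], [14.718282, 0.0000, 1.0000], [6.0000, -4.0000, -7.5000]] (det J = -758.554951).
Solving J·Δ = −F gives Δ = (-0.5541, -0.5878, -2.5631).
Then the next iterate is (u, v, w)₁ = (0.4459, 1.9122, 0.4369).

(0.4459, 1.9122, 0.4369)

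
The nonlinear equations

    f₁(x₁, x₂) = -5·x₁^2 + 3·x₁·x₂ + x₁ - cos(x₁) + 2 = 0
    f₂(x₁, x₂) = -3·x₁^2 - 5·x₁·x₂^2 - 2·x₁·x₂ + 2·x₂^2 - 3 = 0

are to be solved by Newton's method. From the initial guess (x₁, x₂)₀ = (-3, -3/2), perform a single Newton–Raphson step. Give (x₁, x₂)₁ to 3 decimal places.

At (-3, -3/2): F = (-31.51001, -0.750).
Jacobian J = [[-10·x₁ + 3·x₂ + sin(x₁) + 1, 3·x₁], [-6·x₁ - 5·x₂^2 - 2·x₂, -10·x₁·x₂ - 2·x₁ + 4·x₂]].
At the point, J = [[26.35888, -9.000], [9.750, -45.000]] (det J = -1098.39960).
Solving J·Δ = −F gives Δ = (1.285, 0.262).
Then the next iterate is (x₁, x₂)₁ = (-1.715, -1.238).

(-1.715, -1.238)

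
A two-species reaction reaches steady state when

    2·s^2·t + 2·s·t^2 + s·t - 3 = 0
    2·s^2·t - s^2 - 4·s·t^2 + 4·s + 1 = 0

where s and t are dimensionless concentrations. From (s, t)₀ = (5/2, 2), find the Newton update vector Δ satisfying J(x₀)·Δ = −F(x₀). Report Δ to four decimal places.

(-1.0040, -0.4823)

At (5/2, 2): F = (47.0000, -10.2500).
Jacobian J = [[4·s·t + 2·t^2 + t, 2·s^2 + 4·s·t + s], [4·s·t - 2·s - 4·t^2 + 4, 2·s^2 - 8·s·t]].
At the point, J = [[30.0000, 35.0000], [3.0000, -27.5000]] (det J = -930.0000).
Solving J·Δ = −F gives Δ = (-1.0040, -0.4823).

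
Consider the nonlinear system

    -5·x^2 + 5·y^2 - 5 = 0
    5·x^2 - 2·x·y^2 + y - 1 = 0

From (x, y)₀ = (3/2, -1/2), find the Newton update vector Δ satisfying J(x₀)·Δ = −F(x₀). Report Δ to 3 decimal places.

(1.200, -6.600)

At (3/2, -1/2): F = (-15.000, 9.000).
Jacobian J = [[-10·x, 10·y], [10·x - 2·y^2, -4·x·y + 1]].
At the point, J = [[-15.000, -5.000], [14.500, 4.000]] (det J = 12.500).
Solving J·Δ = −F gives Δ = (1.200, -6.600).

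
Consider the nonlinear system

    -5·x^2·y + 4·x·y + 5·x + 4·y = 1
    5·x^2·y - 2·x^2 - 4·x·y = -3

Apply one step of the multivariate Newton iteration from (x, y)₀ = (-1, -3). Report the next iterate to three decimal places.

At (-1, -3): F = (9.000, -26.000).
Jacobian J = [[-10·x·y + 4·y + 5, -5·x^2 + 4·x + 4], [10·x·y - 4·x - 4·y, 5·x^2 - 4·x]].
At the point, J = [[-37.000, -5.000], [46.000, 9.000]] (det J = -103.000).
Solving J·Δ = −F gives Δ = (-0.476, 5.320).
Then the next iterate is (x, y)₁ = (-1.476, 2.320).

(-1.476, 2.320)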